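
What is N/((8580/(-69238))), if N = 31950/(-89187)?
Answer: 945365/327019 ≈ 2.8909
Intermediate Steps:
N = -10650/29729 (N = 31950*(-1/89187) = -10650/29729 ≈ -0.35824)
N/((8580/(-69238))) = -10650/(29729*(8580/(-69238))) = -10650/(29729*(8580*(-1/69238))) = -10650/(29729*(-330/2663)) = -10650/29729*(-2663/330) = 945365/327019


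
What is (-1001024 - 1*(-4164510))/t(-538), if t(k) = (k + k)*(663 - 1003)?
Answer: 1581743/182920 ≈ 8.6472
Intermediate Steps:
t(k) = -680*k (t(k) = (2*k)*(-340) = -680*k)
(-1001024 - 1*(-4164510))/t(-538) = (-1001024 - 1*(-4164510))/((-680*(-538))) = (-1001024 + 4164510)/365840 = 3163486*(1/365840) = 1581743/182920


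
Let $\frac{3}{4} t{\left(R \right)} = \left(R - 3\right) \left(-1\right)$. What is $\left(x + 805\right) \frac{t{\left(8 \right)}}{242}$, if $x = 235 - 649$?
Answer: $- \frac{3910}{363} \approx -10.771$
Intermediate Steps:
$t{\left(R \right)} = 4 - \frac{4 R}{3}$ ($t{\left(R \right)} = \frac{4 \left(R - 3\right) \left(-1\right)}{3} = \frac{4 \left(-3 + R\right) \left(-1\right)}{3} = \frac{4 \left(3 - R\right)}{3} = 4 - \frac{4 R}{3}$)
$x = -414$ ($x = 235 - 649 = -414$)
$\left(x + 805\right) \frac{t{\left(8 \right)}}{242} = \left(-414 + 805\right) \frac{4 - \frac{32}{3}}{242} = 391 \left(4 - \frac{32}{3}\right) \frac{1}{242} = 391 \left(\left(- \frac{20}{3}\right) \frac{1}{242}\right) = 391 \left(- \frac{10}{363}\right) = - \frac{3910}{363}$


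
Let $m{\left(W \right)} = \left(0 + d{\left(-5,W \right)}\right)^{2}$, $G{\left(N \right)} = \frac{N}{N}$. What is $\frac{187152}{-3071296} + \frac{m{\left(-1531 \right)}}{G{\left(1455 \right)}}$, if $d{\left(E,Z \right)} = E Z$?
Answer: $\frac{11248434431203}{191956} \approx 5.8599 \cdot 10^{7}$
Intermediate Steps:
$G{\left(N \right)} = 1$
$m{\left(W \right)} = 25 W^{2}$ ($m{\left(W \right)} = \left(0 - 5 W\right)^{2} = \left(- 5 W\right)^{2} = 25 W^{2}$)
$\frac{187152}{-3071296} + \frac{m{\left(-1531 \right)}}{G{\left(1455 \right)}} = \frac{187152}{-3071296} + \frac{25 \left(-1531\right)^{2}}{1} = 187152 \left(- \frac{1}{3071296}\right) + 25 \cdot 2343961 \cdot 1 = - \frac{11697}{191956} + 58599025 \cdot 1 = - \frac{11697}{191956} + 58599025 = \frac{11248434431203}{191956}$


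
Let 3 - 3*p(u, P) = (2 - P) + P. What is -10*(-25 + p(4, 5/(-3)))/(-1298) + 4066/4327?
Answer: 6315512/8424669 ≈ 0.74965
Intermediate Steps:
p(u, P) = 1/3 (p(u, P) = 1 - ((2 - P) + P)/3 = 1 - 1/3*2 = 1 - 2/3 = 1/3)
-10*(-25 + p(4, 5/(-3)))/(-1298) + 4066/4327 = -10*(-25 + 1/3)/(-1298) + 4066/4327 = -10*(-74/3)*(-1/1298) + 4066*(1/4327) = (740/3)*(-1/1298) + 4066/4327 = -370/1947 + 4066/4327 = 6315512/8424669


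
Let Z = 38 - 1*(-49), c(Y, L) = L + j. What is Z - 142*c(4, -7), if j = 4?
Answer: 513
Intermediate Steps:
c(Y, L) = 4 + L (c(Y, L) = L + 4 = 4 + L)
Z = 87 (Z = 38 + 49 = 87)
Z - 142*c(4, -7) = 87 - 142*(4 - 7) = 87 - 142*(-3) = 87 + 426 = 513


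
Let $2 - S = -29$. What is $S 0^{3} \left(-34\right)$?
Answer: $0$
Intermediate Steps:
$S = 31$ ($S = 2 - -29 = 2 + 29 = 31$)
$S 0^{3} \left(-34\right) = 31 \cdot 0^{3} \left(-34\right) = 31 \cdot 0 \left(-34\right) = 0 \left(-34\right) = 0$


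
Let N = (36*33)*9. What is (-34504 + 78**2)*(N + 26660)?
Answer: -1061543840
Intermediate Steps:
N = 10692 (N = 1188*9 = 10692)
(-34504 + 78**2)*(N + 26660) = (-34504 + 78**2)*(10692 + 26660) = (-34504 + 6084)*37352 = -28420*37352 = -1061543840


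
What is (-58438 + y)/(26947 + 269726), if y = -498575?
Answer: -185671/98891 ≈ -1.8775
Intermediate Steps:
(-58438 + y)/(26947 + 269726) = (-58438 - 498575)/(26947 + 269726) = -557013/296673 = -557013*1/296673 = -185671/98891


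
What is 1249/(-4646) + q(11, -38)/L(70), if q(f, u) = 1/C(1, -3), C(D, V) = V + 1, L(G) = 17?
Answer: -11778/39491 ≈ -0.29824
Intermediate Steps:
C(D, V) = 1 + V
q(f, u) = -1/2 (q(f, u) = 1/(1 - 3) = 1/(-2) = -1/2)
1249/(-4646) + q(11, -38)/L(70) = 1249/(-4646) - 1/2/17 = 1249*(-1/4646) - 1/2*1/17 = -1249/4646 - 1/34 = -11778/39491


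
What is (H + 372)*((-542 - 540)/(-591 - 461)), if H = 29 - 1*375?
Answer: 7033/263 ≈ 26.741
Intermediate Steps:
H = -346 (H = 29 - 375 = -346)
(H + 372)*((-542 - 540)/(-591 - 461)) = (-346 + 372)*((-542 - 540)/(-591 - 461)) = 26*(-1082/(-1052)) = 26*(-1082*(-1/1052)) = 26*(541/526) = 7033/263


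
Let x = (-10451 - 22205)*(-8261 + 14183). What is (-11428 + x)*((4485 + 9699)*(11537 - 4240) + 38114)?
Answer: -20024423490878120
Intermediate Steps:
x = -193388832 (x = -32656*5922 = -193388832)
(-11428 + x)*((4485 + 9699)*(11537 - 4240) + 38114) = (-11428 - 193388832)*((4485 + 9699)*(11537 - 4240) + 38114) = -193400260*(14184*7297 + 38114) = -193400260*(103500648 + 38114) = -193400260*103538762 = -20024423490878120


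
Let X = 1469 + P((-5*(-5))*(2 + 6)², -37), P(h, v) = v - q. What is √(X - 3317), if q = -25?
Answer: 2*I*√465 ≈ 43.128*I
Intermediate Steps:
P(h, v) = 25 + v (P(h, v) = v - 1*(-25) = v + 25 = 25 + v)
X = 1457 (X = 1469 + (25 - 37) = 1469 - 12 = 1457)
√(X - 3317) = √(1457 - 3317) = √(-1860) = 2*I*√465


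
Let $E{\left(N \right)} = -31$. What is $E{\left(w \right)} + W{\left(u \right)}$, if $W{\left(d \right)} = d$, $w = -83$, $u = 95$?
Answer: $64$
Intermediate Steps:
$E{\left(w \right)} + W{\left(u \right)} = -31 + 95 = 64$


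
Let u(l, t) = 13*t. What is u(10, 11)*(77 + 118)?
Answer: 27885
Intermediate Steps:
u(10, 11)*(77 + 118) = (13*11)*(77 + 118) = 143*195 = 27885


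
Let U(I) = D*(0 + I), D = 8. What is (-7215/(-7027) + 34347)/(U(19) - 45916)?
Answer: -60340896/80395907 ≈ -0.75055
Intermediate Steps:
U(I) = 8*I (U(I) = 8*(0 + I) = 8*I)
(-7215/(-7027) + 34347)/(U(19) - 45916) = (-7215/(-7027) + 34347)/(8*19 - 45916) = (-7215*(-1/7027) + 34347)/(152 - 45916) = (7215/7027 + 34347)/(-45764) = (241363584/7027)*(-1/45764) = -60340896/80395907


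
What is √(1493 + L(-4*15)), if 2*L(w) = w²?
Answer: √3293 ≈ 57.385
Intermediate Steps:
L(w) = w²/2
√(1493 + L(-4*15)) = √(1493 + (-4*15)²/2) = √(1493 + (½)*(-60)²) = √(1493 + (½)*3600) = √(1493 + 1800) = √3293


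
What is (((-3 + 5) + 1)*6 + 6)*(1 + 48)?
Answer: 1176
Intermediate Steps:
(((-3 + 5) + 1)*6 + 6)*(1 + 48) = ((2 + 1)*6 + 6)*49 = (3*6 + 6)*49 = (18 + 6)*49 = 24*49 = 1176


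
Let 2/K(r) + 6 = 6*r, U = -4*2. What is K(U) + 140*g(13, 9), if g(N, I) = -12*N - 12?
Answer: -635041/27 ≈ -23520.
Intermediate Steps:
U = -8
g(N, I) = -12 - 12*N
K(r) = 2/(-6 + 6*r)
K(U) + 140*g(13, 9) = 1/(3*(-1 - 8)) + 140*(-12 - 12*13) = (⅓)/(-9) + 140*(-12 - 156) = (⅓)*(-⅑) + 140*(-168) = -1/27 - 23520 = -635041/27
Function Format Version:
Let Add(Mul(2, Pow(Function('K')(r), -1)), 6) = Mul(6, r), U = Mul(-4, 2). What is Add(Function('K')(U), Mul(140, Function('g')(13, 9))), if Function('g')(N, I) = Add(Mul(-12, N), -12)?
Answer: Rational(-635041, 27) ≈ -23520.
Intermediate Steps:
U = -8
Function('g')(N, I) = Add(-12, Mul(-12, N))
Function('K')(r) = Mul(2, Pow(Add(-6, Mul(6, r)), -1))
Add(Function('K')(U), Mul(140, Function('g')(13, 9))) = Add(Mul(Rational(1, 3), Pow(Add(-1, -8), -1)), Mul(140, Add(-12, Mul(-12, 13)))) = Add(Mul(Rational(1, 3), Pow(-9, -1)), Mul(140, Add(-12, -156))) = Add(Mul(Rational(1, 3), Rational(-1, 9)), Mul(140, -168)) = Add(Rational(-1, 27), -23520) = Rational(-635041, 27)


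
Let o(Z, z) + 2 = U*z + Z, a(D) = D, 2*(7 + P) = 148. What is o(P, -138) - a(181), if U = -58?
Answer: 7888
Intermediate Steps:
P = 67 (P = -7 + (½)*148 = -7 + 74 = 67)
o(Z, z) = -2 + Z - 58*z (o(Z, z) = -2 + (-58*z + Z) = -2 + (Z - 58*z) = -2 + Z - 58*z)
o(P, -138) - a(181) = (-2 + 67 - 58*(-138)) - 1*181 = (-2 + 67 + 8004) - 181 = 8069 - 181 = 7888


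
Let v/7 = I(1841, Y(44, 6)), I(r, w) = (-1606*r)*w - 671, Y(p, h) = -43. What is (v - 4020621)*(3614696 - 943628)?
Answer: 2366366259796704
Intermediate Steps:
I(r, w) = -671 - 1606*r*w (I(r, w) = -1606*r*w - 671 = -671 - 1606*r*w)
v = 889945749 (v = 7*(-671 - 1606*1841*(-43)) = 7*(-671 + 127135778) = 7*127135107 = 889945749)
(v - 4020621)*(3614696 - 943628) = (889945749 - 4020621)*(3614696 - 943628) = 885925128*2671068 = 2366366259796704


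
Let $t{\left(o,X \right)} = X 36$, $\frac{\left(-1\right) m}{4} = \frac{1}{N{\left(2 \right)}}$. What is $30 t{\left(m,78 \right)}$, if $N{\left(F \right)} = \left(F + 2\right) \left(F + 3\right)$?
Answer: $84240$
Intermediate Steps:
$N{\left(F \right)} = \left(2 + F\right) \left(3 + F\right)$
$m = - \frac{1}{5}$ ($m = - \frac{4}{6 + 2^{2} + 5 \cdot 2} = - \frac{4}{6 + 4 + 10} = - \frac{4}{20} = \left(-4\right) \frac{1}{20} = - \frac{1}{5} \approx -0.2$)
$t{\left(o,X \right)} = 36 X$
$30 t{\left(m,78 \right)} = 30 \cdot 36 \cdot 78 = 30 \cdot 2808 = 84240$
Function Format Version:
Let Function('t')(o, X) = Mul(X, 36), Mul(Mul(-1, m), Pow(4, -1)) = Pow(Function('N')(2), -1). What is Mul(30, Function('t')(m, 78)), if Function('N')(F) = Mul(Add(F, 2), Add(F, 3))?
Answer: 84240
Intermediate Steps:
Function('N')(F) = Mul(Add(2, F), Add(3, F))
m = Rational(-1, 5) (m = Mul(-4, Pow(Add(6, Pow(2, 2), Mul(5, 2)), -1)) = Mul(-4, Pow(Add(6, 4, 10), -1)) = Mul(-4, Pow(20, -1)) = Mul(-4, Rational(1, 20)) = Rational(-1, 5) ≈ -0.20000)
Function('t')(o, X) = Mul(36, X)
Mul(30, Function('t')(m, 78)) = Mul(30, Mul(36, 78)) = Mul(30, 2808) = 84240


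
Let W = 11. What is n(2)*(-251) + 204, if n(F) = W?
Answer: -2557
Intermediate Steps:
n(F) = 11
n(2)*(-251) + 204 = 11*(-251) + 204 = -2761 + 204 = -2557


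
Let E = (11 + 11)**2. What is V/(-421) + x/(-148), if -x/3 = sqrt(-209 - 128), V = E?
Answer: -484/421 + 3*I*sqrt(337)/148 ≈ -1.1496 + 0.37211*I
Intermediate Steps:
E = 484 (E = 22**2 = 484)
V = 484
x = -3*I*sqrt(337) (x = -3*sqrt(-209 - 128) = -3*I*sqrt(337) ≈ -55.073*I)
V/(-421) + x/(-148) = 484/(-421) - 3*I*sqrt(337)/(-148) = 484*(-1/421) - 3*I*sqrt(337)*(-1/148) = -484/421 + 3*I*sqrt(337)/148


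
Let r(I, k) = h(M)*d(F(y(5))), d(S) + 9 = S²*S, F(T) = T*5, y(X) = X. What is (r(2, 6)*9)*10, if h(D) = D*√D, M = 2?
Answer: 2810880*√2 ≈ 3.9752e+6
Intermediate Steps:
F(T) = 5*T
d(S) = -9 + S³ (d(S) = -9 + S²*S = -9 + S³)
h(D) = D^(3/2)
r(I, k) = 31232*√2 (r(I, k) = 2^(3/2)*(-9 + (5*5)³) = (2*√2)*(-9 + 25³) = (2*√2)*(-9 + 15625) = (2*√2)*15616 = 31232*√2)
(r(2, 6)*9)*10 = ((31232*√2)*9)*10 = (281088*√2)*10 = 2810880*√2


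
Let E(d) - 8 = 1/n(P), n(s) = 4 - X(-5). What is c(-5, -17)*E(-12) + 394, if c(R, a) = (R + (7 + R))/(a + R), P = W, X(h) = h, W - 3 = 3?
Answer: 26077/66 ≈ 395.11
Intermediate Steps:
W = 6 (W = 3 + 3 = 6)
P = 6
n(s) = 9 (n(s) = 4 - 1*(-5) = 4 + 5 = 9)
E(d) = 73/9 (E(d) = 8 + 1/9 = 8 + ⅑ = 73/9)
c(R, a) = (7 + 2*R)/(R + a)
c(-5, -17)*E(-12) + 394 = ((7 + 2*(-5))/(-5 - 17))*(73/9) + 394 = ((7 - 10)/(-22))*(73/9) + 394 = -1/22*(-3)*(73/9) + 394 = (3/22)*(73/9) + 394 = 73/66 + 394 = 26077/66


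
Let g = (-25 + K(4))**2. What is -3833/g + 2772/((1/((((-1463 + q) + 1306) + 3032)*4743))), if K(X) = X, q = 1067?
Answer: 22856070129679/441 ≈ 5.1828e+10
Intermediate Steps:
g = 441 (g = (-25 + 4)**2 = (-21)**2 = 441)
-3833/g + 2772/((1/((((-1463 + q) + 1306) + 3032)*4743))) = -3833/441 + 2772/((1/((((-1463 + 1067) + 1306) + 3032)*4743))) = -3833*1/441 + 2772/(((1/4743)/((-396 + 1306) + 3032))) = -3833/441 + 2772/(((1/4743)/(910 + 3032))) = -3833/441 + 2772/(((1/4743)/3942)) = -3833/441 + 2772/(((1/3942)*(1/4743))) = -3833/441 + 2772/(1/18696906) = -3833/441 + 2772*18696906 = -3833/441 + 51827823432 = 22856070129679/441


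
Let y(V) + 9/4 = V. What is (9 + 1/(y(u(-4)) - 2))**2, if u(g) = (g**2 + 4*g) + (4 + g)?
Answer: 22201/289 ≈ 76.820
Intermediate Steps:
u(g) = 4 + g**2 + 5*g
y(V) = -9/4 + V
(9 + 1/(y(u(-4)) - 2))**2 = (9 + 1/((-9/4 + (4 + (-4)**2 + 5*(-4))) - 2))**2 = (9 + 1/((-9/4 + (4 + 16 - 20)) - 2))**2 = (9 + 1/((-9/4 + 0) - 2))**2 = (9 + 1/(-9/4 - 2))**2 = (9 + 1/(-17/4))**2 = (9 - 4/17)**2 = (149/17)**2 = 22201/289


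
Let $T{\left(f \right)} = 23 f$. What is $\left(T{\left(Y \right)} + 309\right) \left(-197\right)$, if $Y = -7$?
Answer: $-29156$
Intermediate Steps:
$\left(T{\left(Y \right)} + 309\right) \left(-197\right) = \left(23 \left(-7\right) + 309\right) \left(-197\right) = \left(-161 + 309\right) \left(-197\right) = 148 \left(-197\right) = -29156$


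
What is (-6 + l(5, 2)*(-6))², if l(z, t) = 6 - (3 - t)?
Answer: 1296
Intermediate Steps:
l(z, t) = 3 + t (l(z, t) = 6 + (-3 + t) = 3 + t)
(-6 + l(5, 2)*(-6))² = (-6 + (3 + 2)*(-6))² = (-6 + 5*(-6))² = (-6 - 30)² = (-36)² = 1296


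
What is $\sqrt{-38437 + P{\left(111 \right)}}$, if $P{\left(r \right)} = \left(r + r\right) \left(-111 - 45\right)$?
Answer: $i \sqrt{73069} \approx 270.31 i$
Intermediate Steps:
$P{\left(r \right)} = - 312 r$ ($P{\left(r \right)} = 2 r \left(-156\right) = - 312 r$)
$\sqrt{-38437 + P{\left(111 \right)}} = \sqrt{-38437 - 34632} = \sqrt{-73069} = i \sqrt{73069}$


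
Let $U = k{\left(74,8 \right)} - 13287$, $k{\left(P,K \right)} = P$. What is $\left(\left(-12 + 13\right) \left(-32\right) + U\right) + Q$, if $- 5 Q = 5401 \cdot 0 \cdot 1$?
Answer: $-13245$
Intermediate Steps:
$Q = 0$ ($Q = - \frac{5401 \cdot 0 \cdot 1}{5} = - \frac{5401 \cdot 0}{5} = \left(- \frac{1}{5}\right) 0 = 0$)
$U = -13213$ ($U = 74 - 13287 = -13213$)
$\left(\left(-12 + 13\right) \left(-32\right) + U\right) + Q = \left(\left(-12 + 13\right) \left(-32\right) - 13213\right) + 0 = \left(1 \left(-32\right) - 13213\right) + 0 = \left(-32 - 13213\right) + 0 = -13245 + 0 = -13245$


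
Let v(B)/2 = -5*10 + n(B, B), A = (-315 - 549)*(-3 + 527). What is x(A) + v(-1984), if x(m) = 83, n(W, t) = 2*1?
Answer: -13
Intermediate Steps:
A = -452736 (A = -864*524 = -452736)
n(W, t) = 2
v(B) = -96 (v(B) = 2*(-5*10 + 2) = 2*(-50 + 2) = 2*(-48) = -96)
x(A) + v(-1984) = 83 - 96 = -13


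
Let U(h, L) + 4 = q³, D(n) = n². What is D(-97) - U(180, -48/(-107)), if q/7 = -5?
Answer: 52288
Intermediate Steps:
q = -35 (q = 7*(-5) = -35)
U(h, L) = -42879 (U(h, L) = -4 + (-35)³ = -4 - 42875 = -42879)
D(-97) - U(180, -48/(-107)) = (-97)² - 1*(-42879) = 9409 + 42879 = 52288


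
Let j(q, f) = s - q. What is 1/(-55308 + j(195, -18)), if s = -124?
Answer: -1/55627 ≈ -1.7977e-5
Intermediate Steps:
j(q, f) = -124 - q
1/(-55308 + j(195, -18)) = 1/(-55308 + (-124 - 1*195)) = 1/(-55308 + (-124 - 195)) = 1/(-55308 - 319) = 1/(-55627) = -1/55627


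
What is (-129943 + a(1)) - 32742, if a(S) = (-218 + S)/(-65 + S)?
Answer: -10411623/64 ≈ -1.6268e+5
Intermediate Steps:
a(S) = (-218 + S)/(-65 + S)
(-129943 + a(1)) - 32742 = (-129943 + (-218 + 1)/(-65 + 1)) - 32742 = (-129943 - 217/(-64)) - 32742 = (-129943 - 1/64*(-217)) - 32742 = (-129943 + 217/64) - 32742 = -8316135/64 - 32742 = -10411623/64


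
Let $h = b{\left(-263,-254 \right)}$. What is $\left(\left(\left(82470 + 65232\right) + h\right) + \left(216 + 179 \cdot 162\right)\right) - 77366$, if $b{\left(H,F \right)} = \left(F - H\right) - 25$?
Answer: $99534$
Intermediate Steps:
$b{\left(H,F \right)} = -25 + F - H$ ($b{\left(H,F \right)} = \left(F - H\right) - 25 = -25 + F - H$)
$h = -16$ ($h = -25 - 254 - -263 = -25 - 254 + 263 = -16$)
$\left(\left(\left(82470 + 65232\right) + h\right) + \left(216 + 179 \cdot 162\right)\right) - 77366 = \left(\left(\left(82470 + 65232\right) - 16\right) + \left(216 + 179 \cdot 162\right)\right) - 77366 = \left(\left(147702 - 16\right) + \left(216 + 28998\right)\right) - 77366 = \left(147686 + 29214\right) - 77366 = 176900 - 77366 = 99534$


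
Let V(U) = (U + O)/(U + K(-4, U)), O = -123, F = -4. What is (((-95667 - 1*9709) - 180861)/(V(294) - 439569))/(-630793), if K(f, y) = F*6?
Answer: -8587110/8318299461443 ≈ -1.0323e-6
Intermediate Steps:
K(f, y) = -24 (K(f, y) = -4*6 = -24)
V(U) = (-123 + U)/(-24 + U) (V(U) = (U - 123)/(U - 24) = (-123 + U)/(-24 + U))
(((-95667 - 1*9709) - 180861)/(V(294) - 439569))/(-630793) = (((-95667 - 1*9709) - 180861)/((-123 + 294)/(-24 + 294) - 439569))/(-630793) = (((-95667 - 9709) - 180861)/(171/270 - 439569))*(-1/630793) = ((-105376 - 180861)/((1/270)*171 - 439569))*(-1/630793) = -286237/(19/30 - 439569)*(-1/630793) = -286237/(-13187051/30)*(-1/630793) = -286237*(-30/13187051)*(-1/630793) = (8587110/13187051)*(-1/630793) = -8587110/8318299461443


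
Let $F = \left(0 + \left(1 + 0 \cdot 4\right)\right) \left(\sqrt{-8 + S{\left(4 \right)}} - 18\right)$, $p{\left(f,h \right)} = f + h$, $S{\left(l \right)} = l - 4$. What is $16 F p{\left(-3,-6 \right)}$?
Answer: $2592 - 288 i \sqrt{2} \approx 2592.0 - 407.29 i$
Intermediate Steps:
$S{\left(l \right)} = -4 + l$
$F = -18 + 2 i \sqrt{2}$ ($F = \left(0 + \left(1 + 0 \cdot 4\right)\right) \left(\sqrt{-8 + \left(-4 + 4\right)} - 18\right) = \left(0 + \left(1 + 0\right)\right) \left(\sqrt{-8 + 0} - 18\right) = \left(0 + 1\right) \left(\sqrt{-8} - 18\right) = 1 \left(2 i \sqrt{2} - 18\right) = 1 \left(-18 + 2 i \sqrt{2}\right) = -18 + 2 i \sqrt{2} \approx -18.0 + 2.8284 i$)
$16 F p{\left(-3,-6 \right)} = 16 \left(-18 + 2 i \sqrt{2}\right) \left(-3 - 6\right) = \left(-288 + 32 i \sqrt{2}\right) \left(-9\right) = 2592 - 288 i \sqrt{2}$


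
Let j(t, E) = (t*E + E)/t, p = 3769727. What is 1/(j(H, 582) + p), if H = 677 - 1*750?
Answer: 73/275231975 ≈ 2.6523e-7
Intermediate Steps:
H = -73 (H = 677 - 750 = -73)
j(t, E) = (E + E*t)/t (j(t, E) = (E*t + E)/t = (E + E*t)/t)
1/(j(H, 582) + p) = 1/((582 + 582/(-73)) + 3769727) = 1/((582 + 582*(-1/73)) + 3769727) = 1/((582 - 582/73) + 3769727) = 1/(41904/73 + 3769727) = 1/(275231975/73) = 73/275231975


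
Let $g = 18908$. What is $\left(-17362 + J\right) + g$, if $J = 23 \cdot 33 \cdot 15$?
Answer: $12931$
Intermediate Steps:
$J = 11385$ ($J = 759 \cdot 15 = 11385$)
$\left(-17362 + J\right) + g = \left(-17362 + 11385\right) + 18908 = -5977 + 18908 = 12931$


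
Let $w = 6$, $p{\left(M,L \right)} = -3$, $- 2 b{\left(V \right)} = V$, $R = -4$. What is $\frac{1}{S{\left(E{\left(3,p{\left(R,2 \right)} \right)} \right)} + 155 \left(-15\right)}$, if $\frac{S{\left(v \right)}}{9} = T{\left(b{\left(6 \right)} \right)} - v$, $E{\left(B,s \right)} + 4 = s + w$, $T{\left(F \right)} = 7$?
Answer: $- \frac{1}{2253} \approx -0.00044385$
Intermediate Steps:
$b{\left(V \right)} = - \frac{V}{2}$
$E{\left(B,s \right)} = 2 + s$ ($E{\left(B,s \right)} = -4 + \left(s + 6\right) = -4 + \left(6 + s\right) = 2 + s$)
$S{\left(v \right)} = 63 - 9 v$ ($S{\left(v \right)} = 9 \left(7 - v\right) = 63 - 9 v$)
$\frac{1}{S{\left(E{\left(3,p{\left(R,2 \right)} \right)} \right)} + 155 \left(-15\right)} = \frac{1}{\left(63 - 9 \left(2 - 3\right)\right) + 155 \left(-15\right)} = \frac{1}{\left(63 - -9\right) - 2325} = \frac{1}{\left(63 + 9\right) - 2325} = \frac{1}{72 - 2325} = \frac{1}{-2253} = - \frac{1}{2253}$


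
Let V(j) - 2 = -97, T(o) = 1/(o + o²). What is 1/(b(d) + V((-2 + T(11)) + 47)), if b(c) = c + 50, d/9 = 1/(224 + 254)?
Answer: -478/21501 ≈ -0.022232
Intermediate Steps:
V(j) = -95 (V(j) = 2 - 97 = -95)
d = 9/478 (d = 9/(224 + 254) = 9/478 ≈ 0.018828)
b(c) = 50 + c
1/(b(d) + V((-2 + T(11)) + 47)) = 1/((50 + 9/478) - 95) = 1/(23909/478 - 95) = 1/(-21501/478) = -478/21501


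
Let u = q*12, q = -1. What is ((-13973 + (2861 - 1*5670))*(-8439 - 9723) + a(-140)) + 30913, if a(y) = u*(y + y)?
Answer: 304828957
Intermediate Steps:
u = -12 (u = -1*12 = -12)
a(y) = -24*y (a(y) = -12*(y + y) = -24*y)
((-13973 + (2861 - 1*5670))*(-8439 - 9723) + a(-140)) + 30913 = ((-13973 + (2861 - 1*5670))*(-8439 - 9723) - 24*(-140)) + 30913 = ((-13973 + (2861 - 5670))*(-18162) + 3360) + 30913 = ((-13973 - 2809)*(-18162) + 3360) + 30913 = (-16782*(-18162) + 3360) + 30913 = (304794684 + 3360) + 30913 = 304798044 + 30913 = 304828957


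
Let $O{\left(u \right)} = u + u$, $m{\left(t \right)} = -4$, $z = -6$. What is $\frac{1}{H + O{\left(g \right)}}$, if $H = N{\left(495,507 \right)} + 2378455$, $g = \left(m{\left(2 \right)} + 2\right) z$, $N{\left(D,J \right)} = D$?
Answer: $\frac{1}{2378974} \approx 4.2035 \cdot 10^{-7}$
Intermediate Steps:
$g = 12$ ($g = \left(-4 + 2\right) \left(-6\right) = \left(-2\right) \left(-6\right) = 12$)
$O{\left(u \right)} = 2 u$
$H = 2378950$ ($H = 495 + 2378455 = 2378950$)
$\frac{1}{H + O{\left(g \right)}} = \frac{1}{2378950 + 2 \cdot 12} = \frac{1}{2378950 + 24} = \frac{1}{2378974}$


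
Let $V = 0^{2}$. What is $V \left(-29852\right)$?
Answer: $0$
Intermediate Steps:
$V = 0$
$V \left(-29852\right) = 0 \left(-29852\right) = 0$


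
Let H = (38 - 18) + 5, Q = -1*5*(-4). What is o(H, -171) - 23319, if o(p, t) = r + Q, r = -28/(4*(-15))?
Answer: -349478/15 ≈ -23299.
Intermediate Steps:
Q = 20 (Q = -5*(-4) = 20)
r = 7/15 (r = -28/(-60) = -28*(-1/60) = 7/15 ≈ 0.46667)
H = 25 (H = 20 + 5 = 25)
o(p, t) = 307/15 (o(p, t) = 7/15 + 20 = 307/15)
o(H, -171) - 23319 = 307/15 - 23319 = -349478/15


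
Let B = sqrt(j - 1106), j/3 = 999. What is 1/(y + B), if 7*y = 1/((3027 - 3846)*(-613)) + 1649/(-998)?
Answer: 2903604534519580710/23260800031690333383899 + 12301155688993316964*sqrt(1891)/23260800031690333383899 ≈ 0.023122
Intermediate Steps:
j = 2997 (j = 3*999 = 2997)
y = -827874505/3507300342 (y = (1/((3027 - 3846)*(-613)) + 1649/(-998))/7 = (-1/613/(-819) + 1649*(-1/998))/7 = (-1/819*(-1/613) - 1649/998)/7 = (1/502047 - 1649/998)/7 = (1/7)*(-827874505/501042906) = -827874505/3507300342 ≈ -0.23604)
B = sqrt(1891) (B = sqrt(2997 - 1106) = sqrt(1891) ≈ 43.486)
1/(y + B) = 1/(-827874505/3507300342 + sqrt(1891))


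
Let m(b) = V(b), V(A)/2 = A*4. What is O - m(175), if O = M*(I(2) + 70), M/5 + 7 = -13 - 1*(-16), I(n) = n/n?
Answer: -2820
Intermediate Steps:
I(n) = 1
V(A) = 8*A (V(A) = 2*(A*4) = 2*(4*A) = 8*A)
m(b) = 8*b
M = -20 (M = -35 + 5*(-13 - 1*(-16)) = -35 + 5*(-13 + 16) = -35 + 5*3 = -35 + 15 = -20)
O = -1420 (O = -20*(1 + 70) = -20*71 = -1420)
O - m(175) = -1420 - 8*175 = -1420 - 1*1400 = -1420 - 1400 = -2820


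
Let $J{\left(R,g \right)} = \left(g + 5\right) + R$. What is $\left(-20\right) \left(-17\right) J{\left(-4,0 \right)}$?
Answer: $340$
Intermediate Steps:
$J{\left(R,g \right)} = 5 + R + g$ ($J{\left(R,g \right)} = \left(5 + g\right) + R = 5 + R + g$)
$\left(-20\right) \left(-17\right) J{\left(-4,0 \right)} = \left(-20\right) \left(-17\right) \left(5 - 4 + 0\right) = 340 \cdot 1 = 340$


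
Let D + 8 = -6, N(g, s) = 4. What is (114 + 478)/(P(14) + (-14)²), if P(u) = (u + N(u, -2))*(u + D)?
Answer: 148/49 ≈ 3.0204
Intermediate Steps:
D = -14 (D = -8 - 6 = -14)
P(u) = (-14 + u)*(4 + u) (P(u) = (u + 4)*(u - 14) = (4 + u)*(-14 + u) = (-14 + u)*(4 + u))
(114 + 478)/(P(14) + (-14)²) = (114 + 478)/((-56 + 14² - 10*14) + (-14)²) = 592/((-56 + 196 - 140) + 196) = 592/(0 + 196) = 592/196 = 592*(1/196) = 148/49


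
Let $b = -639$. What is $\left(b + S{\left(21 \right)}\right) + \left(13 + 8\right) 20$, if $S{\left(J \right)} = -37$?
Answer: $-256$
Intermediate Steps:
$\left(b + S{\left(21 \right)}\right) + \left(13 + 8\right) 20 = \left(-639 - 37\right) + \left(13 + 8\right) 20 = -676 + 21 \cdot 20 = -676 + 420 = -256$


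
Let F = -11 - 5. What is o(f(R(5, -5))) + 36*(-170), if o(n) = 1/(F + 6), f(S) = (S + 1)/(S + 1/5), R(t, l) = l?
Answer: -61201/10 ≈ -6120.1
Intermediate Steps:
F = -16
f(S) = (1 + S)/(⅕ + S) (f(S) = (1 + S)/(S + ⅕) = (1 + S)/(⅕ + S))
o(n) = -⅒ (o(n) = 1/(-16 + 6) = 1/(-10) = -⅒)
o(f(R(5, -5))) + 36*(-170) = -⅒ + 36*(-170) = -⅒ - 6120 = -61201/10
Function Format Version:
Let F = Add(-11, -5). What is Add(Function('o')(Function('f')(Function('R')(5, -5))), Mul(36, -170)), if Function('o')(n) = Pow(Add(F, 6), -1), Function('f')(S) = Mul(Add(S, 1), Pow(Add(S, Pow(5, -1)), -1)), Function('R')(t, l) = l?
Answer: Rational(-61201, 10) ≈ -6120.1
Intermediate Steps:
F = -16
Function('f')(S) = Mul(Pow(Add(Rational(1, 5), S), -1), Add(1, S)) (Function('f')(S) = Mul(Add(1, S), Pow(Add(S, Rational(1, 5)), -1)) = Mul(Add(1, S), Pow(Add(Rational(1, 5), S), -1)) = Mul(Pow(Add(Rational(1, 5), S), -1), Add(1, S)))
Function('o')(n) = Rational(-1, 10) (Function('o')(n) = Pow(Add(-16, 6), -1) = Pow(-10, -1) = Rational(-1, 10))
Add(Function('o')(Function('f')(Function('R')(5, -5))), Mul(36, -170)) = Add(Rational(-1, 10), Mul(36, -170)) = Add(Rational(-1, 10), -6120) = Rational(-61201, 10)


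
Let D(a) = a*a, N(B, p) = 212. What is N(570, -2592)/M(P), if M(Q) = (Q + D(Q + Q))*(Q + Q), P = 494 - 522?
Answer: -53/43512 ≈ -0.0012181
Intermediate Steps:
P = -28
D(a) = a²
M(Q) = 2*Q*(Q + 4*Q²) (M(Q) = (Q + (Q + Q)²)*(Q + Q) = (Q + (2*Q)²)*(2*Q) = (Q + 4*Q²)*(2*Q) = 2*Q*(Q + 4*Q²))
N(570, -2592)/M(P) = 212/(((-28)²*(2 + 8*(-28)))) = 212/((784*(2 - 224))) = 212/((784*(-222))) = 212/(-174048) = 212*(-1/174048) = -53/43512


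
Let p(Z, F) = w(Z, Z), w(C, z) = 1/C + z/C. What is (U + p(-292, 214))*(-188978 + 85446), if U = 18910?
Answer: -142926210713/73 ≈ -1.9579e+9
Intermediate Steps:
w(C, z) = 1/C + z/C
p(Z, F) = (1 + Z)/Z
(U + p(-292, 214))*(-188978 + 85446) = (18910 + (1 - 292)/(-292))*(-188978 + 85446) = (18910 - 1/292*(-291))*(-103532) = (18910 + 291/292)*(-103532) = (5522011/292)*(-103532) = -142926210713/73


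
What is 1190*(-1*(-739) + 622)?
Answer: 1619590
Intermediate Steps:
1190*(-1*(-739) + 622) = 1190*(739 + 622) = 1190*1361 = 1619590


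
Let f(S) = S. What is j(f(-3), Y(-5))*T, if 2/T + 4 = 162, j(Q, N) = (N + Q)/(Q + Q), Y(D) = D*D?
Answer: -11/237 ≈ -0.046413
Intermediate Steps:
Y(D) = D²
j(Q, N) = (N + Q)/(2*Q) (j(Q, N) = (N + Q)/((2*Q)) = (N + Q)*(1/(2*Q)) = (N + Q)/(2*Q))
T = 1/79 (T = 2/(-4 + 162) = 2/158 = 2*(1/158) = 1/79 ≈ 0.012658)
j(f(-3), Y(-5))*T = ((½)*((-5)² - 3)/(-3))*(1/79) = ((½)*(-⅓)*(25 - 3))*(1/79) = ((½)*(-⅓)*22)*(1/79) = -11/3*1/79 = -11/237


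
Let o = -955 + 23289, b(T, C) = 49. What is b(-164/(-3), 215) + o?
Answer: 22383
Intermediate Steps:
o = 22334
b(-164/(-3), 215) + o = 49 + 22334 = 22383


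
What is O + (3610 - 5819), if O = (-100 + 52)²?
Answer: 95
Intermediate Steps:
O = 2304 (O = (-48)² = 2304)
O + (3610 - 5819) = 2304 + (3610 - 5819) = 2304 - 2209 = 95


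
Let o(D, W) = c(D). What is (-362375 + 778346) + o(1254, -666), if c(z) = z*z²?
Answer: 1972351035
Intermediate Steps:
c(z) = z³
o(D, W) = D³
(-362375 + 778346) + o(1254, -666) = (-362375 + 778346) + 1254³ = 415971 + 1971935064 = 1972351035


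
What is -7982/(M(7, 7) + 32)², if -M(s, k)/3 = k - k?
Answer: -3991/512 ≈ -7.7949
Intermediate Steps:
M(s, k) = 0 (M(s, k) = -3*(k - k) = -3*0 = 0)
-7982/(M(7, 7) + 32)² = -7982/(0 + 32)² = -7982/(32²) = -7982/1024 = -7982*1/1024 = -3991/512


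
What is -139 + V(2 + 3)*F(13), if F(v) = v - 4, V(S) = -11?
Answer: -238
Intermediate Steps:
F(v) = -4 + v
-139 + V(2 + 3)*F(13) = -139 - 11*(-4 + 13) = -139 - 11*9 = -139 - 99 = -238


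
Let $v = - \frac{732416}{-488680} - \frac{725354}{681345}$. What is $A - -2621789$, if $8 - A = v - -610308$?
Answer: $\frac{478388984528209}{237828339} \approx 2.0115 \cdot 10^{6}$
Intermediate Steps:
$v = \frac{103258562}{237828339}$ ($v = \left(-732416\right) \left(- \frac{1}{488680}\right) - \frac{103622}{97335} = \frac{91552}{61085} - \frac{103622}{97335} = \frac{103258562}{237828339} \approx 0.43417$)
$A = - \frac{145146738550262}{237828339}$ ($A = 8 - \left(\frac{103258562}{237828339} - -610308\right) = 8 - \left(\frac{103258562}{237828339} + 610308\right) = 8 - \frac{145148641176974}{237828339} = - \frac{145146738550262}{237828339} \approx -6.103 \cdot 10^{5}$)
$A - -2621789 = - \frac{145146738550262}{237828339} - -2621789 = - \frac{145146738550262}{237828339} + 2621789 = \frac{478388984528209}{237828339}$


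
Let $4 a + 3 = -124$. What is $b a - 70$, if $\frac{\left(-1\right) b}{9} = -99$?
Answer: $- \frac{113437}{4} \approx -28359.0$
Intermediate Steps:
$a = - \frac{127}{4}$ ($a = - \frac{3}{4} + \frac{1}{4} \left(-124\right) = - \frac{3}{4} - 31 = - \frac{127}{4} \approx -31.75$)
$b = 891$ ($b = \left(-9\right) \left(-99\right) = 891$)
$b a - 70 = 891 \left(- \frac{127}{4}\right) - 70 = - \frac{113157}{4} - 70 = - \frac{113437}{4}$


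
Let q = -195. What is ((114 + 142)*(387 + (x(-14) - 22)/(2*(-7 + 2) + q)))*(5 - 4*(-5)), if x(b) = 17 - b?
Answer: 101537280/41 ≈ 2.4765e+6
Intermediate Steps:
((114 + 142)*(387 + (x(-14) - 22)/(2*(-7 + 2) + q)))*(5 - 4*(-5)) = ((114 + 142)*(387 + ((17 - 1*(-14)) - 22)/(2*(-7 + 2) - 195)))*(5 - 4*(-5)) = (256*(387 + ((17 + 14) - 22)/(2*(-5) - 195)))*(5 + 20) = (256*(387 + (31 - 22)/(-10 - 195)))*25 = (256*(387 + 9/(-205)))*25 = (256*(387 + 9*(-1/205)))*25 = (256*(387 - 9/205))*25 = (256*(79326/205))*25 = (20307456/205)*25 = 101537280/41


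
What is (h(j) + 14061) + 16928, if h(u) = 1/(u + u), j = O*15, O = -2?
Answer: 1859339/60 ≈ 30989.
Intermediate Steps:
j = -30 (j = -2*15 = -30)
h(u) = 1/(2*u)
(h(j) + 14061) + 16928 = ((1/2)/(-30) + 14061) + 16928 = ((1/2)*(-1/30) + 14061) + 16928 = (-1/60 + 14061) + 16928 = 843659/60 + 16928 = 1859339/60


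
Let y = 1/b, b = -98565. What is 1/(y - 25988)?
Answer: -98565/2561507221 ≈ -3.8479e-5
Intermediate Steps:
y = -1/98565 (y = 1/(-98565) = -1/98565 ≈ -1.0146e-5)
1/(y - 25988) = 1/(-1/98565 - 25988) = 1/(-2561507221/98565) = -98565/2561507221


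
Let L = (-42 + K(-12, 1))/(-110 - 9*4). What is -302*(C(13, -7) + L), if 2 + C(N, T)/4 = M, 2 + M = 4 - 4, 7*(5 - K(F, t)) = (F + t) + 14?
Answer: 2429590/511 ≈ 4754.6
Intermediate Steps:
K(F, t) = 3 - F/7 - t/7 (K(F, t) = 5 - ((F + t) + 14)/7 = 5 - (14 + F + t)/7 = 5 + (-2 - F/7 - t/7) = 3 - F/7 - t/7)
M = -2 (M = -2 + (4 - 4) = -2 + 0 = -2)
C(N, T) = -16 (C(N, T) = -8 + 4*(-2) = -8 - 8 = -16)
L = 131/511 (L = (-42 + (3 - ⅐*(-12) - ⅐*1))/(-110 - 9*4) = (-42 + (3 + 12/7 - ⅐))/(-110 - 36) = (-42 + 32/7)/(-146) = -262/7*(-1/146) = 131/511 ≈ 0.25636)
-302*(C(13, -7) + L) = -302*(-16 + 131/511) = -302*(-8045/511) = 2429590/511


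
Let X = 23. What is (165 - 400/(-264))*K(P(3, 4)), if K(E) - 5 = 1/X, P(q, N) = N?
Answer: 637420/759 ≈ 839.82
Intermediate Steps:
K(E) = 116/23 (K(E) = 5 + 1/23 = 116/23)
(165 - 400/(-264))*K(P(3, 4)) = (165 - 400/(-264))*(116/23) = (165 - 400*(-1/264))*(116/23) = (165 + 50/33)*(116/23) = (5495/33)*(116/23) = 637420/759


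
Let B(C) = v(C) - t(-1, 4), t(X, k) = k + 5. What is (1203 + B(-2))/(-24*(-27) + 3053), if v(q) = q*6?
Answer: 1182/3701 ≈ 0.31937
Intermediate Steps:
v(q) = 6*q
t(X, k) = 5 + k
B(C) = -9 + 6*C (B(C) = 6*C - (5 + 4) = 6*C - 1*9 = 6*C - 9 = -9 + 6*C)
(1203 + B(-2))/(-24*(-27) + 3053) = (1203 + (-9 + 6*(-2)))/(-24*(-27) + 3053) = (1203 + (-9 - 12))/(648 + 3053) = (1203 - 21)/3701 = 1182*(1/3701) = 1182/3701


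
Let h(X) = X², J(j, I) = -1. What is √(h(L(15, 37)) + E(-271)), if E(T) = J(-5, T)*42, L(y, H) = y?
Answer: √183 ≈ 13.528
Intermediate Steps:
E(T) = -42 (E(T) = -1*42 = -42)
√(h(L(15, 37)) + E(-271)) = √(15² - 42) = √(225 - 42) = √183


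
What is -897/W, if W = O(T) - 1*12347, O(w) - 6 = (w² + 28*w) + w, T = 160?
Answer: -897/17899 ≈ -0.050115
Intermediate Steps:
O(w) = 6 + w² + 29*w (O(w) = 6 + ((w² + 28*w) + w) = 6 + (w² + 29*w) = 6 + w² + 29*w)
W = 17899 (W = (6 + 160² + 29*160) - 1*12347 = (6 + 25600 + 4640) - 12347 = 30246 - 12347 = 17899)
-897/W = -897/17899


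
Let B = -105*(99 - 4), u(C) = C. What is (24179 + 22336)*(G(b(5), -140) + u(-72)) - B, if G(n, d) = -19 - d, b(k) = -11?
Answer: 2289210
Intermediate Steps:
B = -9975 (B = -105*95 = -9975)
(24179 + 22336)*(G(b(5), -140) + u(-72)) - B = (24179 + 22336)*((-19 - 1*(-140)) - 72) - 1*(-9975) = 46515*((-19 + 140) - 72) + 9975 = 46515*(121 - 72) + 9975 = 46515*49 + 9975 = 2279235 + 9975 = 2289210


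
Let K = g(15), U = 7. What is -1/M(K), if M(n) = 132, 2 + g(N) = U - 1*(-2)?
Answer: -1/132 ≈ -0.0075758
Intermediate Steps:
g(N) = 7 (g(N) = -2 + (7 - 1*(-2)) = -2 + (7 + 2) = -2 + 9 = 7)
K = 7
-1/M(K) = -1/132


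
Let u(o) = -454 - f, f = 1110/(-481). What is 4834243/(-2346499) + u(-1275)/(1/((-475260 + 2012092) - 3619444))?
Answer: 28695565376633177/30504487 ≈ 9.4070e+8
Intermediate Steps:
f = -30/13 (f = 1110*(-1/481) = -30/13 ≈ -2.3077)
u(o) = -5872/13 (u(o) = -454 - 1*(-30/13) = -454 + 30/13 = -5872/13)
4834243/(-2346499) + u(-1275)/(1/((-475260 + 2012092) - 3619444)) = 4834243/(-2346499) - 5872/(13*(1/((-475260 + 2012092) - 3619444))) = 4834243*(-1/2346499) - 5872/(13*(1/(1536832 - 3619444))) = -4834243/2346499 - 5872/(13*(1/(-2082612))) = -4834243/2346499 - 5872/(13*(-1/2082612)) = -4834243/2346499 - 5872/13*(-2082612) = -4834243/2346499 + 12229097664/13 = 28695565376633177/30504487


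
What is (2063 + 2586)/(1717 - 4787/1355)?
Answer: 6299395/2321748 ≈ 2.7132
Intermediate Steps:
(2063 + 2586)/(1717 - 4787/1355) = 4649/(1717 - 4787*1/1355) = 4649/(1717 - 4787/1355) = 4649/(2321748/1355) = 4649*(1355/2321748) = 6299395/2321748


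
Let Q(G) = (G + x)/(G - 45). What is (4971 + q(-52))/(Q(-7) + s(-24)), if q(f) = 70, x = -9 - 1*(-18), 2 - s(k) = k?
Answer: 131066/675 ≈ 194.17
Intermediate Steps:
s(k) = 2 - k
x = 9 (x = -9 + 18 = 9)
Q(G) = (9 + G)/(-45 + G) (Q(G) = (G + 9)/(G - 45) = (9 + G)/(-45 + G))
(4971 + q(-52))/(Q(-7) + s(-24)) = (4971 + 70)/((9 - 7)/(-45 - 7) + (2 - 1*(-24))) = 5041/(2/(-52) + (2 + 24)) = 5041/(-1/52*2 + 26) = 5041/(-1/26 + 26) = 5041/(675/26) = 5041*(26/675) = 131066/675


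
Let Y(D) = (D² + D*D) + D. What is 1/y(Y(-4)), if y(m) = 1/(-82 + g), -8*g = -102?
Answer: -277/4 ≈ -69.250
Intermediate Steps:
g = 51/4 (g = -⅛*(-102) = 51/4 ≈ 12.750)
Y(D) = D + 2*D² (Y(D) = (D² + D²) + D = 2*D² + D = D + 2*D²)
y(m) = -4/277 (y(m) = 1/(-82 + 51/4) = 1/(-277/4) = -4/277)
1/y(Y(-4)) = 1/(-4/277) = -277/4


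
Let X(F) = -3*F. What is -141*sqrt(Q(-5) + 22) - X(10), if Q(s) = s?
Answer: 30 - 141*sqrt(17) ≈ -551.36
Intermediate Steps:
-141*sqrt(Q(-5) + 22) - X(10) = -141*sqrt(-5 + 22) - (-3)*10 = -141*sqrt(17) - 1*(-30) = -141*sqrt(17) + 30 = 30 - 141*sqrt(17)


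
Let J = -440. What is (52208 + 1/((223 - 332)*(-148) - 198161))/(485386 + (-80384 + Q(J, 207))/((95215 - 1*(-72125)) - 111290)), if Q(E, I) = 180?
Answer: 266331945118775/2476122747909892 ≈ 0.10756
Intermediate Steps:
(52208 + 1/((223 - 332)*(-148) - 198161))/(485386 + (-80384 + Q(J, 207))/((95215 - 1*(-72125)) - 111290)) = (52208 + 1/((223 - 332)*(-148) - 198161))/(485386 + (-80384 + 180)/((95215 - 1*(-72125)) - 111290)) = (52208 + 1/(-109*(-148) - 198161))/(485386 - 80204/((95215 + 72125) - 111290)) = (52208 + 1/(16132 - 198161))/(485386 - 80204/(167340 - 111290)) = (52208 + 1/(-182029))/(485386 - 80204/56050) = (52208 - 1/182029)/(485386 - 80204*1/56050) = 9503370031/(182029*(485386 - 40102/28025)) = 9503370031/(182029*(13602902548/28025)) = (9503370031/182029)*(28025/13602902548) = 266331945118775/2476122747909892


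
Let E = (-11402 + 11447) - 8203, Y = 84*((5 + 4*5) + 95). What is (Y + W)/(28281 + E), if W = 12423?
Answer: 22503/20123 ≈ 1.1183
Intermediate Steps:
Y = 10080 (Y = 84*((5 + 20) + 95) = 84*(25 + 95) = 84*120 = 10080)
E = -8158 (E = 45 - 8203 = -8158)
(Y + W)/(28281 + E) = (10080 + 12423)/(28281 - 8158) = 22503/20123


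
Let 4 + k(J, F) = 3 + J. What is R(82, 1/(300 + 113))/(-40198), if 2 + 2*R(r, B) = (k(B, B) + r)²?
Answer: -559414489/6856532662 ≈ -0.081589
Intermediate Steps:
k(J, F) = -1 + J (k(J, F) = -4 + (3 + J) = -1 + J)
R(r, B) = -1 + (-1 + B + r)²/2 (R(r, B) = -1 + ((-1 + B) + r)²/2 = -1 + (-1 + B + r)²/2)
R(82, 1/(300 + 113))/(-40198) = (-1 + (-1 + 1/(300 + 113) + 82)²/2)/(-40198) = (-1 + (-1 + 1/413 + 82)²/2)*(-1/40198) = (-1 + (33454/413)²/2)*(-1/40198) = (-1 + (½)*(1119170116/170569))*(-1/40198) = (-1 + 559585058/170569)*(-1/40198) = (559414489/170569)*(-1/40198) = -559414489/6856532662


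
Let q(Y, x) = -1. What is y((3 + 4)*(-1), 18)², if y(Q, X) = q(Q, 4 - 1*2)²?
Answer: 1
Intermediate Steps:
y(Q, X) = 1 (y(Q, X) = (-1)² = 1)
y((3 + 4)*(-1), 18)² = 1² = 1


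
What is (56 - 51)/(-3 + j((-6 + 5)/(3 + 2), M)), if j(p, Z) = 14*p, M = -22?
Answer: -25/29 ≈ -0.86207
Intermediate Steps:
(56 - 51)/(-3 + j((-6 + 5)/(3 + 2), M)) = (56 - 51)/(-3 + 14*((-6 + 5)/(3 + 2))) = 5/(-3 + 14*(-1/5)) = 5/(-3 - 14/5) = 5/(-29/5) = 5*(-5/29) = -25/29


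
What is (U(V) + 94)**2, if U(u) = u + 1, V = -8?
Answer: 7569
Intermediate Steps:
U(u) = 1 + u
(U(V) + 94)**2 = ((1 - 8) + 94)**2 = (-7 + 94)**2 = 87**2 = 7569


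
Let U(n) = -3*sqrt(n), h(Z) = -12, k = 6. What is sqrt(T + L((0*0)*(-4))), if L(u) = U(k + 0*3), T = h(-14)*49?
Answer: sqrt(-588 - 3*sqrt(6)) ≈ 24.4*I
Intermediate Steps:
T = -588 (T = -12*49 = -588)
L(u) = -3*sqrt(6) (L(u) = -3*sqrt(6 + 0*3) = -3*sqrt(6 + 0) = -3*sqrt(6))
sqrt(T + L((0*0)*(-4))) = sqrt(-588 - 3*sqrt(6))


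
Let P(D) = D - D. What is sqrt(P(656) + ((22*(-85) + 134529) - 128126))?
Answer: sqrt(4533) ≈ 67.328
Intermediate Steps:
P(D) = 0
sqrt(P(656) + ((22*(-85) + 134529) - 128126)) = sqrt(0 + ((22*(-85) + 134529) - 128126)) = sqrt(0 + ((-1870 + 134529) - 128126)) = sqrt(0 + (132659 - 128126)) = sqrt(0 + 4533) = sqrt(4533)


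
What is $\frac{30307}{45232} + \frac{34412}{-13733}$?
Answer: $- \frac{1140317553}{621171056} \approx -1.8358$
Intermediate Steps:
$\frac{30307}{45232} + \frac{34412}{-13733} = 30307 \cdot \frac{1}{45232} + 34412 \left(- \frac{1}{13733}\right) = \frac{30307}{45232} - \frac{34412}{13733} = - \frac{1140317553}{621171056}$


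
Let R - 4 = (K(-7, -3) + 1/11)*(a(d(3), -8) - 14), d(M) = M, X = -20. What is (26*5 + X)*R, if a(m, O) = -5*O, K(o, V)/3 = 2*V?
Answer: -50780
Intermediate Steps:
K(o, V) = 6*V (K(o, V) = 3*(2*V) = 6*V)
R = -5078/11 (R = 4 + (6*(-3) + 1/11)*(-5*(-8) - 14) = 4 + (-18 + 1/11)*(40 - 14) = 4 - 197/11*26 = 4 - 5122/11 = -5078/11 ≈ -461.64)
(26*5 + X)*R = (26*5 - 20)*(-5078/11) = (130 - 20)*(-5078/11) = 110*(-5078/11) = -50780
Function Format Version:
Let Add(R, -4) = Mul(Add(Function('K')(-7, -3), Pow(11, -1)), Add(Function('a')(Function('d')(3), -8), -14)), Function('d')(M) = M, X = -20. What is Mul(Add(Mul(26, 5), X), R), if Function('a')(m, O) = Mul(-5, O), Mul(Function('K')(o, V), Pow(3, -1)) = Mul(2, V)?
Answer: -50780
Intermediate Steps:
Function('K')(o, V) = Mul(6, V) (Function('K')(o, V) = Mul(3, Mul(2, V)) = Mul(6, V))
R = Rational(-5078, 11) (R = Add(4, Mul(Add(Mul(6, -3), Pow(11, -1)), Add(Mul(-5, -8), -14))) = Add(4, Mul(Add(-18, Rational(1, 11)), Add(40, -14))) = Add(4, Mul(Rational(-197, 11), 26)) = Add(4, Rational(-5122, 11)) = Rational(-5078, 11) ≈ -461.64)
Mul(Add(Mul(26, 5), X), R) = Mul(Add(Mul(26, 5), -20), Rational(-5078, 11)) = Mul(Add(130, -20), Rational(-5078, 11)) = Mul(110, Rational(-5078, 11)) = -50780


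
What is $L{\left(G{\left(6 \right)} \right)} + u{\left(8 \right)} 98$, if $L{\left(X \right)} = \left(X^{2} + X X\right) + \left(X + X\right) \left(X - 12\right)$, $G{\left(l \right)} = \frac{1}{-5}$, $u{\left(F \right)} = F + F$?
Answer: $\frac{39324}{25} \approx 1573.0$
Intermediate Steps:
$u{\left(F \right)} = 2 F$
$G{\left(l \right)} = - \frac{1}{5}$
$L{\left(X \right)} = 2 X^{2} + 2 X \left(-12 + X\right)$ ($L{\left(X \right)} = \left(X^{2} + X^{2}\right) + 2 X \left(-12 + X\right) = 2 X^{2} + 2 X \left(-12 + X\right)$)
$L{\left(G{\left(6 \right)} \right)} + u{\left(8 \right)} 98 = 4 \left(- \frac{1}{5}\right) \left(-6 - \frac{1}{5}\right) + 2 \cdot 8 \cdot 98 = 4 \left(- \frac{1}{5}\right) \left(- \frac{31}{5}\right) + 16 \cdot 98 = \frac{124}{25} + 1568 = \frac{39324}{25}$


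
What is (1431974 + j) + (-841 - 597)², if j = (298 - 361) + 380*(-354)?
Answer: 3365235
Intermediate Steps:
j = -134583 (j = -63 - 134520 = -134583)
(1431974 + j) + (-841 - 597)² = (1431974 - 134583) + (-841 - 597)² = 1297391 + (-1438)² = 1297391 + 2067844 = 3365235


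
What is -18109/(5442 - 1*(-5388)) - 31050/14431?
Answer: -597602479/156287730 ≈ -3.8237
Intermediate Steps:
-18109/(5442 - 1*(-5388)) - 31050/14431 = -18109/(5442 + 5388) - 31050*1/14431 = -18109/10830 - 31050/14431 = -597602479/156287730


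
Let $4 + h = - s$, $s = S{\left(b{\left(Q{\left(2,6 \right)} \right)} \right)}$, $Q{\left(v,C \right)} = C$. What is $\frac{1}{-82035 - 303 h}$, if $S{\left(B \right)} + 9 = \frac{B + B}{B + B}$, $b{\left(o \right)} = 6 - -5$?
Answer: $- \frac{1}{83247} \approx -1.2012 \cdot 10^{-5}$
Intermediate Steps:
$b{\left(o \right)} = 11$ ($b{\left(o \right)} = 6 + 5 = 11$)
$S{\left(B \right)} = -8$ ($S{\left(B \right)} = -9 + \frac{B + B}{B + B} = -9 + \frac{2 B}{2 B} = -9 + 2 B \frac{1}{2 B} = -9 + 1 = -8$)
$s = -8$
$h = 4$ ($h = -4 - -8 = -4 + 8 = 4$)
$\frac{1}{-82035 - 303 h} = \frac{1}{-82035 - 1212} = \frac{1}{-83247} = - \frac{1}{83247}$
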